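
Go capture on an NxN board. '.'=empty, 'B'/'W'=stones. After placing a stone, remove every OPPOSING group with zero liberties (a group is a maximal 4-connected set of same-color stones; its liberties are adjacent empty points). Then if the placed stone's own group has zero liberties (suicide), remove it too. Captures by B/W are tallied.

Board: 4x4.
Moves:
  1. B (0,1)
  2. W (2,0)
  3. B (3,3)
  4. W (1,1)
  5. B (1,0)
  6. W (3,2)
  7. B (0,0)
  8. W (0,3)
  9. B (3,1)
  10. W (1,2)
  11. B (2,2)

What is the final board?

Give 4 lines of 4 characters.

Answer: BB.W
BWW.
W.B.
.B.B

Derivation:
Move 1: B@(0,1) -> caps B=0 W=0
Move 2: W@(2,0) -> caps B=0 W=0
Move 3: B@(3,3) -> caps B=0 W=0
Move 4: W@(1,1) -> caps B=0 W=0
Move 5: B@(1,0) -> caps B=0 W=0
Move 6: W@(3,2) -> caps B=0 W=0
Move 7: B@(0,0) -> caps B=0 W=0
Move 8: W@(0,3) -> caps B=0 W=0
Move 9: B@(3,1) -> caps B=0 W=0
Move 10: W@(1,2) -> caps B=0 W=0
Move 11: B@(2,2) -> caps B=1 W=0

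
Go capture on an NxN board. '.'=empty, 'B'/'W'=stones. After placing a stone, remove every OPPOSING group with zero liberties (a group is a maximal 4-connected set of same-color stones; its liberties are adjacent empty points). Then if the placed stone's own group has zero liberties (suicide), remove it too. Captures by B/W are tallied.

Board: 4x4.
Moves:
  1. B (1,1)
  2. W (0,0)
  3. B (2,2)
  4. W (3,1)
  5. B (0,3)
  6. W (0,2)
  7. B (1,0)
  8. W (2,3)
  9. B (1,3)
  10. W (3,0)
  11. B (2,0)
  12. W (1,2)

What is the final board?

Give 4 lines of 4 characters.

Move 1: B@(1,1) -> caps B=0 W=0
Move 2: W@(0,0) -> caps B=0 W=0
Move 3: B@(2,2) -> caps B=0 W=0
Move 4: W@(3,1) -> caps B=0 W=0
Move 5: B@(0,3) -> caps B=0 W=0
Move 6: W@(0,2) -> caps B=0 W=0
Move 7: B@(1,0) -> caps B=0 W=0
Move 8: W@(2,3) -> caps B=0 W=0
Move 9: B@(1,3) -> caps B=0 W=0
Move 10: W@(3,0) -> caps B=0 W=0
Move 11: B@(2,0) -> caps B=0 W=0
Move 12: W@(1,2) -> caps B=0 W=2

Answer: W.W.
BBW.
B.BW
WW..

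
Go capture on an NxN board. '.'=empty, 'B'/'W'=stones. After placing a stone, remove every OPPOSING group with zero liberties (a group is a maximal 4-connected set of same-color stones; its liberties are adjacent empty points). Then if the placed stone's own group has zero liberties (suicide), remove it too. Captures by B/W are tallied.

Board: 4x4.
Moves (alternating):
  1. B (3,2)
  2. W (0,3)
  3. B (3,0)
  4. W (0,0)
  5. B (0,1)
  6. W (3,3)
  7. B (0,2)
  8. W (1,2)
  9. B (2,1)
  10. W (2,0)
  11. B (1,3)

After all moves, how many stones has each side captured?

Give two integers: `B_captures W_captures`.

Move 1: B@(3,2) -> caps B=0 W=0
Move 2: W@(0,3) -> caps B=0 W=0
Move 3: B@(3,0) -> caps B=0 W=0
Move 4: W@(0,0) -> caps B=0 W=0
Move 5: B@(0,1) -> caps B=0 W=0
Move 6: W@(3,3) -> caps B=0 W=0
Move 7: B@(0,2) -> caps B=0 W=0
Move 8: W@(1,2) -> caps B=0 W=0
Move 9: B@(2,1) -> caps B=0 W=0
Move 10: W@(2,0) -> caps B=0 W=0
Move 11: B@(1,3) -> caps B=1 W=0

Answer: 1 0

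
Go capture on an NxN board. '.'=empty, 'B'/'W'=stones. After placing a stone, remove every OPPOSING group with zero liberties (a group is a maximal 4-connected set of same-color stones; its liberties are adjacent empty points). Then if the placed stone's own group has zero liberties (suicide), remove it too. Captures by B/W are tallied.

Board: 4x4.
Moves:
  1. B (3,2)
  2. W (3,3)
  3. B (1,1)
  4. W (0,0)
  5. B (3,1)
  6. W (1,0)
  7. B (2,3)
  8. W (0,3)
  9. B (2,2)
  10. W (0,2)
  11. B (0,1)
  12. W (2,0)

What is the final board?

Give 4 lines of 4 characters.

Move 1: B@(3,2) -> caps B=0 W=0
Move 2: W@(3,3) -> caps B=0 W=0
Move 3: B@(1,1) -> caps B=0 W=0
Move 4: W@(0,0) -> caps B=0 W=0
Move 5: B@(3,1) -> caps B=0 W=0
Move 6: W@(1,0) -> caps B=0 W=0
Move 7: B@(2,3) -> caps B=1 W=0
Move 8: W@(0,3) -> caps B=1 W=0
Move 9: B@(2,2) -> caps B=1 W=0
Move 10: W@(0,2) -> caps B=1 W=0
Move 11: B@(0,1) -> caps B=1 W=0
Move 12: W@(2,0) -> caps B=1 W=0

Answer: WBWW
WB..
W.BB
.BB.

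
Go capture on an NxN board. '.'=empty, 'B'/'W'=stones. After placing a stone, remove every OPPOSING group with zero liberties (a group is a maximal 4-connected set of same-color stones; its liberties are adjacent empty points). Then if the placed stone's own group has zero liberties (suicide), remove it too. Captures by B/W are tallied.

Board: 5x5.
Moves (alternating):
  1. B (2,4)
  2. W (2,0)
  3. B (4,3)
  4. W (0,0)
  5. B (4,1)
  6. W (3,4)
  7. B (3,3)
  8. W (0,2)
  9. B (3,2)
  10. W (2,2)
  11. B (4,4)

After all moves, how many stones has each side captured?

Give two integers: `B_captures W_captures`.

Answer: 1 0

Derivation:
Move 1: B@(2,4) -> caps B=0 W=0
Move 2: W@(2,0) -> caps B=0 W=0
Move 3: B@(4,3) -> caps B=0 W=0
Move 4: W@(0,0) -> caps B=0 W=0
Move 5: B@(4,1) -> caps B=0 W=0
Move 6: W@(3,4) -> caps B=0 W=0
Move 7: B@(3,3) -> caps B=0 W=0
Move 8: W@(0,2) -> caps B=0 W=0
Move 9: B@(3,2) -> caps B=0 W=0
Move 10: W@(2,2) -> caps B=0 W=0
Move 11: B@(4,4) -> caps B=1 W=0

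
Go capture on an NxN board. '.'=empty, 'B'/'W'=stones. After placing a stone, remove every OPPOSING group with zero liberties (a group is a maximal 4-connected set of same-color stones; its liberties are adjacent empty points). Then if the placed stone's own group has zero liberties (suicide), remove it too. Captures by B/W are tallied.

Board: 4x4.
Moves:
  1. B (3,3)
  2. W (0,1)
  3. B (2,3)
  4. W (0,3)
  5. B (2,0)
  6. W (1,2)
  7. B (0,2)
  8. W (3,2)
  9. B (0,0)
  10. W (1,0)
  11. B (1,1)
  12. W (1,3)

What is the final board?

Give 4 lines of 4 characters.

Answer: .W.W
WBWW
B..B
..WB

Derivation:
Move 1: B@(3,3) -> caps B=0 W=0
Move 2: W@(0,1) -> caps B=0 W=0
Move 3: B@(2,3) -> caps B=0 W=0
Move 4: W@(0,3) -> caps B=0 W=0
Move 5: B@(2,0) -> caps B=0 W=0
Move 6: W@(1,2) -> caps B=0 W=0
Move 7: B@(0,2) -> caps B=0 W=0
Move 8: W@(3,2) -> caps B=0 W=0
Move 9: B@(0,0) -> caps B=0 W=0
Move 10: W@(1,0) -> caps B=0 W=1
Move 11: B@(1,1) -> caps B=0 W=1
Move 12: W@(1,3) -> caps B=0 W=1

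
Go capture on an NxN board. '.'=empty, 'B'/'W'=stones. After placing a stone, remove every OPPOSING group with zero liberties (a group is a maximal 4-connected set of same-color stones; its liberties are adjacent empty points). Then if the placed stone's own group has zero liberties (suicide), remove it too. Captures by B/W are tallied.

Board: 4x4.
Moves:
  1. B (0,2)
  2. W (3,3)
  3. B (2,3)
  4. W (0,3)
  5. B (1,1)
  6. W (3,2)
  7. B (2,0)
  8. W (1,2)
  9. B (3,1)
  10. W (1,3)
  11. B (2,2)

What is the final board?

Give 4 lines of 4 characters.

Move 1: B@(0,2) -> caps B=0 W=0
Move 2: W@(3,3) -> caps B=0 W=0
Move 3: B@(2,3) -> caps B=0 W=0
Move 4: W@(0,3) -> caps B=0 W=0
Move 5: B@(1,1) -> caps B=0 W=0
Move 6: W@(3,2) -> caps B=0 W=0
Move 7: B@(2,0) -> caps B=0 W=0
Move 8: W@(1,2) -> caps B=0 W=0
Move 9: B@(3,1) -> caps B=0 W=0
Move 10: W@(1,3) -> caps B=0 W=0
Move 11: B@(2,2) -> caps B=5 W=0

Answer: ..B.
.B..
B.BB
.B..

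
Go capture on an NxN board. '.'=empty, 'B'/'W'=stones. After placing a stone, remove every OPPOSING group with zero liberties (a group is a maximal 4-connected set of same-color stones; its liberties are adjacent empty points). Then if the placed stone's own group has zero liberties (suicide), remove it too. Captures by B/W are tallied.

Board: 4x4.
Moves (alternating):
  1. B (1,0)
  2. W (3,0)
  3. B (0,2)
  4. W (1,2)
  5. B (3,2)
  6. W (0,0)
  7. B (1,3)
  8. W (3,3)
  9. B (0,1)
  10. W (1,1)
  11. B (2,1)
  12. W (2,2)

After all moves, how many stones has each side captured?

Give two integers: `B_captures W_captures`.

Move 1: B@(1,0) -> caps B=0 W=0
Move 2: W@(3,0) -> caps B=0 W=0
Move 3: B@(0,2) -> caps B=0 W=0
Move 4: W@(1,2) -> caps B=0 W=0
Move 5: B@(3,2) -> caps B=0 W=0
Move 6: W@(0,0) -> caps B=0 W=0
Move 7: B@(1,3) -> caps B=0 W=0
Move 8: W@(3,3) -> caps B=0 W=0
Move 9: B@(0,1) -> caps B=1 W=0
Move 10: W@(1,1) -> caps B=1 W=0
Move 11: B@(2,1) -> caps B=1 W=0
Move 12: W@(2,2) -> caps B=1 W=0

Answer: 1 0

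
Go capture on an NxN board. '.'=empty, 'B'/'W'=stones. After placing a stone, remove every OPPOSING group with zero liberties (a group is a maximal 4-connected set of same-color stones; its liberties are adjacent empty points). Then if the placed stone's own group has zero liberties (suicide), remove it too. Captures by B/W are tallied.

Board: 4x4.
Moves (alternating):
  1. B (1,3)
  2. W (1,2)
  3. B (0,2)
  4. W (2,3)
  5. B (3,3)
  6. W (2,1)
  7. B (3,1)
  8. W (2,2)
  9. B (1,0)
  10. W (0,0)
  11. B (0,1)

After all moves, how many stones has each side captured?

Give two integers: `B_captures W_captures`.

Move 1: B@(1,3) -> caps B=0 W=0
Move 2: W@(1,2) -> caps B=0 W=0
Move 3: B@(0,2) -> caps B=0 W=0
Move 4: W@(2,3) -> caps B=0 W=0
Move 5: B@(3,3) -> caps B=0 W=0
Move 6: W@(2,1) -> caps B=0 W=0
Move 7: B@(3,1) -> caps B=0 W=0
Move 8: W@(2,2) -> caps B=0 W=0
Move 9: B@(1,0) -> caps B=0 W=0
Move 10: W@(0,0) -> caps B=0 W=0
Move 11: B@(0,1) -> caps B=1 W=0

Answer: 1 0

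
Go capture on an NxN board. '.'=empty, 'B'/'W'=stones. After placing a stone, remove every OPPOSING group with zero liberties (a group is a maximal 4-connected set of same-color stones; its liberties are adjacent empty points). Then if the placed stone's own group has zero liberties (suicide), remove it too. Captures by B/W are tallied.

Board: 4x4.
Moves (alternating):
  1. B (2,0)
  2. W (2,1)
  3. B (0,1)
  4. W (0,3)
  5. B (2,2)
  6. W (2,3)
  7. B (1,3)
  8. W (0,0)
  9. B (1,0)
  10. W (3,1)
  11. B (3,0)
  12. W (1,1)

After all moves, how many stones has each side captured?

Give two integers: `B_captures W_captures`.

Answer: 1 0

Derivation:
Move 1: B@(2,0) -> caps B=0 W=0
Move 2: W@(2,1) -> caps B=0 W=0
Move 3: B@(0,1) -> caps B=0 W=0
Move 4: W@(0,3) -> caps B=0 W=0
Move 5: B@(2,2) -> caps B=0 W=0
Move 6: W@(2,3) -> caps B=0 W=0
Move 7: B@(1,3) -> caps B=0 W=0
Move 8: W@(0,0) -> caps B=0 W=0
Move 9: B@(1,0) -> caps B=1 W=0
Move 10: W@(3,1) -> caps B=1 W=0
Move 11: B@(3,0) -> caps B=1 W=0
Move 12: W@(1,1) -> caps B=1 W=0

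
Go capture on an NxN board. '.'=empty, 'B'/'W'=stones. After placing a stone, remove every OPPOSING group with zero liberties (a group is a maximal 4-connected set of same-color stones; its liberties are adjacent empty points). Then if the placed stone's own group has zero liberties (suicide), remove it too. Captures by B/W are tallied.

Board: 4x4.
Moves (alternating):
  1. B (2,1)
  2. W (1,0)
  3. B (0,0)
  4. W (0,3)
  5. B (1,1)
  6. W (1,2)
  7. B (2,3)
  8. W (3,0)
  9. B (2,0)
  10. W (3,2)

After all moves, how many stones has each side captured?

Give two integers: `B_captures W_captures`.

Answer: 1 0

Derivation:
Move 1: B@(2,1) -> caps B=0 W=0
Move 2: W@(1,0) -> caps B=0 W=0
Move 3: B@(0,0) -> caps B=0 W=0
Move 4: W@(0,3) -> caps B=0 W=0
Move 5: B@(1,1) -> caps B=0 W=0
Move 6: W@(1,2) -> caps B=0 W=0
Move 7: B@(2,3) -> caps B=0 W=0
Move 8: W@(3,0) -> caps B=0 W=0
Move 9: B@(2,0) -> caps B=1 W=0
Move 10: W@(3,2) -> caps B=1 W=0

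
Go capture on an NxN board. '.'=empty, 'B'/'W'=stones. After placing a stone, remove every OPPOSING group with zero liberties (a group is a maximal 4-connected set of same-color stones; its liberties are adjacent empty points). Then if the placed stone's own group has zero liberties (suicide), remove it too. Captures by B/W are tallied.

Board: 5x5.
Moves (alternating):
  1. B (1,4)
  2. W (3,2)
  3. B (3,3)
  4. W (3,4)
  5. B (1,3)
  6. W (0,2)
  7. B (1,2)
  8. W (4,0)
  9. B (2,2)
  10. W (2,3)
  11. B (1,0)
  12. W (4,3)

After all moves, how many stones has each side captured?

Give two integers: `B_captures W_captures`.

Move 1: B@(1,4) -> caps B=0 W=0
Move 2: W@(3,2) -> caps B=0 W=0
Move 3: B@(3,3) -> caps B=0 W=0
Move 4: W@(3,4) -> caps B=0 W=0
Move 5: B@(1,3) -> caps B=0 W=0
Move 6: W@(0,2) -> caps B=0 W=0
Move 7: B@(1,2) -> caps B=0 W=0
Move 8: W@(4,0) -> caps B=0 W=0
Move 9: B@(2,2) -> caps B=0 W=0
Move 10: W@(2,3) -> caps B=0 W=0
Move 11: B@(1,0) -> caps B=0 W=0
Move 12: W@(4,3) -> caps B=0 W=1

Answer: 0 1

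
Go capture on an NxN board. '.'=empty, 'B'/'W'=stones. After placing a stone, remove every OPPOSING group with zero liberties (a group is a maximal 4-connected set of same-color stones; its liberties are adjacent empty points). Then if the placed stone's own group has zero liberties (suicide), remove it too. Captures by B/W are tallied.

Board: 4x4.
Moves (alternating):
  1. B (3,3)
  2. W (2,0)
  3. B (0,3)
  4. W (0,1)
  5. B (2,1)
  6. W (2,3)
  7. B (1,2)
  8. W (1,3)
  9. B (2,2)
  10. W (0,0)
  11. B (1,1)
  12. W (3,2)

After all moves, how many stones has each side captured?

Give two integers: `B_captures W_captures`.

Move 1: B@(3,3) -> caps B=0 W=0
Move 2: W@(2,0) -> caps B=0 W=0
Move 3: B@(0,3) -> caps B=0 W=0
Move 4: W@(0,1) -> caps B=0 W=0
Move 5: B@(2,1) -> caps B=0 W=0
Move 6: W@(2,3) -> caps B=0 W=0
Move 7: B@(1,2) -> caps B=0 W=0
Move 8: W@(1,3) -> caps B=0 W=0
Move 9: B@(2,2) -> caps B=2 W=0
Move 10: W@(0,0) -> caps B=2 W=0
Move 11: B@(1,1) -> caps B=2 W=0
Move 12: W@(3,2) -> caps B=2 W=0

Answer: 2 0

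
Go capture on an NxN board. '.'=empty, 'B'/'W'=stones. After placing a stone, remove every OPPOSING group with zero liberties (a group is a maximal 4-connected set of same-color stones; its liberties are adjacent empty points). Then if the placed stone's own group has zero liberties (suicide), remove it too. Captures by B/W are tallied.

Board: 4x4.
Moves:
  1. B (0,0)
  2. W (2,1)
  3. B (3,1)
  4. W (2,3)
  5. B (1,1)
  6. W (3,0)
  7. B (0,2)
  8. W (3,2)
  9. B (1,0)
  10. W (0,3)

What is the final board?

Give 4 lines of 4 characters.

Answer: B.BW
BB..
.W.W
W.W.

Derivation:
Move 1: B@(0,0) -> caps B=0 W=0
Move 2: W@(2,1) -> caps B=0 W=0
Move 3: B@(3,1) -> caps B=0 W=0
Move 4: W@(2,3) -> caps B=0 W=0
Move 5: B@(1,1) -> caps B=0 W=0
Move 6: W@(3,0) -> caps B=0 W=0
Move 7: B@(0,2) -> caps B=0 W=0
Move 8: W@(3,2) -> caps B=0 W=1
Move 9: B@(1,0) -> caps B=0 W=1
Move 10: W@(0,3) -> caps B=0 W=1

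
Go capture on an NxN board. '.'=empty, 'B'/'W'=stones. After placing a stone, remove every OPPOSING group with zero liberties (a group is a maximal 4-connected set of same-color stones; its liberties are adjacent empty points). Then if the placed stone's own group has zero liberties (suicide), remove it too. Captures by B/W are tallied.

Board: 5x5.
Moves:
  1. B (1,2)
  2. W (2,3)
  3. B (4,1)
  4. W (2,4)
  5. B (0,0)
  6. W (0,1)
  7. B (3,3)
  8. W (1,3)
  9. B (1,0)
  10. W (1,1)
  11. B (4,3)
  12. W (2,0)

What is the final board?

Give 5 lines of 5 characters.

Answer: .W...
.WBW.
W..WW
...B.
.B.B.

Derivation:
Move 1: B@(1,2) -> caps B=0 W=0
Move 2: W@(2,3) -> caps B=0 W=0
Move 3: B@(4,1) -> caps B=0 W=0
Move 4: W@(2,4) -> caps B=0 W=0
Move 5: B@(0,0) -> caps B=0 W=0
Move 6: W@(0,1) -> caps B=0 W=0
Move 7: B@(3,3) -> caps B=0 W=0
Move 8: W@(1,3) -> caps B=0 W=0
Move 9: B@(1,0) -> caps B=0 W=0
Move 10: W@(1,1) -> caps B=0 W=0
Move 11: B@(4,3) -> caps B=0 W=0
Move 12: W@(2,0) -> caps B=0 W=2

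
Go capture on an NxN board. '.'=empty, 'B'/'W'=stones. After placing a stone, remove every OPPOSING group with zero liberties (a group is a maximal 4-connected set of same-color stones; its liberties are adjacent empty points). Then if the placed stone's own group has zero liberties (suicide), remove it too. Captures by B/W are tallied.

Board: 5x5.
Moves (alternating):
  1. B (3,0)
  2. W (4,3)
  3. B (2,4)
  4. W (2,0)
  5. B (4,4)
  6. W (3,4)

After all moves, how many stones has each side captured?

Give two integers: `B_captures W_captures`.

Answer: 0 1

Derivation:
Move 1: B@(3,0) -> caps B=0 W=0
Move 2: W@(4,3) -> caps B=0 W=0
Move 3: B@(2,4) -> caps B=0 W=0
Move 4: W@(2,0) -> caps B=0 W=0
Move 5: B@(4,4) -> caps B=0 W=0
Move 6: W@(3,4) -> caps B=0 W=1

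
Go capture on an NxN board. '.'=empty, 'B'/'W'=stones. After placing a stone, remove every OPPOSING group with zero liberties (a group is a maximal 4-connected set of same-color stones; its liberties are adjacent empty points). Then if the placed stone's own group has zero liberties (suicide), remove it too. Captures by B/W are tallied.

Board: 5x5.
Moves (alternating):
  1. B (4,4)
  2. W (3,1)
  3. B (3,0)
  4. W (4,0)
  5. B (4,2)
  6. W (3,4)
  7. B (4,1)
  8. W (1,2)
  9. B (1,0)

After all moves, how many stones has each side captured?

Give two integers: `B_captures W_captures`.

Answer: 1 0

Derivation:
Move 1: B@(4,4) -> caps B=0 W=0
Move 2: W@(3,1) -> caps B=0 W=0
Move 3: B@(3,0) -> caps B=0 W=0
Move 4: W@(4,0) -> caps B=0 W=0
Move 5: B@(4,2) -> caps B=0 W=0
Move 6: W@(3,4) -> caps B=0 W=0
Move 7: B@(4,1) -> caps B=1 W=0
Move 8: W@(1,2) -> caps B=1 W=0
Move 9: B@(1,0) -> caps B=1 W=0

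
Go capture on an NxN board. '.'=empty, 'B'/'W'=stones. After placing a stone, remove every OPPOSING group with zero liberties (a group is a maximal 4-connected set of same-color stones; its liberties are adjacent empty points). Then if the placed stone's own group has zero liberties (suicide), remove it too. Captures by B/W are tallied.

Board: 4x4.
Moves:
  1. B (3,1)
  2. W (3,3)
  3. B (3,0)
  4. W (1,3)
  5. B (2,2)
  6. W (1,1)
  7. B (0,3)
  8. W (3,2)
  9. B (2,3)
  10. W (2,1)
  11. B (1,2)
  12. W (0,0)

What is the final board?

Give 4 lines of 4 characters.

Move 1: B@(3,1) -> caps B=0 W=0
Move 2: W@(3,3) -> caps B=0 W=0
Move 3: B@(3,0) -> caps B=0 W=0
Move 4: W@(1,3) -> caps B=0 W=0
Move 5: B@(2,2) -> caps B=0 W=0
Move 6: W@(1,1) -> caps B=0 W=0
Move 7: B@(0,3) -> caps B=0 W=0
Move 8: W@(3,2) -> caps B=0 W=0
Move 9: B@(2,3) -> caps B=2 W=0
Move 10: W@(2,1) -> caps B=2 W=0
Move 11: B@(1,2) -> caps B=3 W=0
Move 12: W@(0,0) -> caps B=3 W=0

Answer: W..B
.WB.
.WBB
BB..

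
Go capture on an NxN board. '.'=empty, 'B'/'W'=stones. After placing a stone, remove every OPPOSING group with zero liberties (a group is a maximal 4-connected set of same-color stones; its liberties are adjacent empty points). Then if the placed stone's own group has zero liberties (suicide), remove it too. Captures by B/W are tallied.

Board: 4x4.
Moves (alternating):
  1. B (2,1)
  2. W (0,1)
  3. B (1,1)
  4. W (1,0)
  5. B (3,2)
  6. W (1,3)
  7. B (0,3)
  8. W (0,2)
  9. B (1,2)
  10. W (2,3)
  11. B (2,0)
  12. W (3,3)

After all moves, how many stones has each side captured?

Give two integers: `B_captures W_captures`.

Move 1: B@(2,1) -> caps B=0 W=0
Move 2: W@(0,1) -> caps B=0 W=0
Move 3: B@(1,1) -> caps B=0 W=0
Move 4: W@(1,0) -> caps B=0 W=0
Move 5: B@(3,2) -> caps B=0 W=0
Move 6: W@(1,3) -> caps B=0 W=0
Move 7: B@(0,3) -> caps B=0 W=0
Move 8: W@(0,2) -> caps B=0 W=1
Move 9: B@(1,2) -> caps B=0 W=1
Move 10: W@(2,3) -> caps B=0 W=1
Move 11: B@(2,0) -> caps B=0 W=1
Move 12: W@(3,3) -> caps B=0 W=1

Answer: 0 1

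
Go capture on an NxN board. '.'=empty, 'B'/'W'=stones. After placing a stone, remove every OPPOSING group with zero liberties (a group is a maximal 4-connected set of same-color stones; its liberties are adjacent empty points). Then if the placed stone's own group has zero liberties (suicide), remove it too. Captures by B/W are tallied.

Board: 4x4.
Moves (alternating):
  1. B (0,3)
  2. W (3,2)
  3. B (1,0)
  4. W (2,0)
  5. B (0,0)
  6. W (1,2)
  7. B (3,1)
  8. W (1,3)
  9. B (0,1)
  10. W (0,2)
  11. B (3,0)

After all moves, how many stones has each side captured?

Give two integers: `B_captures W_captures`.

Move 1: B@(0,3) -> caps B=0 W=0
Move 2: W@(3,2) -> caps B=0 W=0
Move 3: B@(1,0) -> caps B=0 W=0
Move 4: W@(2,0) -> caps B=0 W=0
Move 5: B@(0,0) -> caps B=0 W=0
Move 6: W@(1,2) -> caps B=0 W=0
Move 7: B@(3,1) -> caps B=0 W=0
Move 8: W@(1,3) -> caps B=0 W=0
Move 9: B@(0,1) -> caps B=0 W=0
Move 10: W@(0,2) -> caps B=0 W=1
Move 11: B@(3,0) -> caps B=0 W=1

Answer: 0 1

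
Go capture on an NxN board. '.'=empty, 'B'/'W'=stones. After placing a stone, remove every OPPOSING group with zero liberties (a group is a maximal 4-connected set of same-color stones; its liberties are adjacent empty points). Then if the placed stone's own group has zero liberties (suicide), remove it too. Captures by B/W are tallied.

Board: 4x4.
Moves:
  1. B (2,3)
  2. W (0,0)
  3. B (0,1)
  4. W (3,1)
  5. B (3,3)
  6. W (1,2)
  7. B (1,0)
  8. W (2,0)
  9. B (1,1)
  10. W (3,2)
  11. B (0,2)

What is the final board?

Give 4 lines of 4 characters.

Move 1: B@(2,3) -> caps B=0 W=0
Move 2: W@(0,0) -> caps B=0 W=0
Move 3: B@(0,1) -> caps B=0 W=0
Move 4: W@(3,1) -> caps B=0 W=0
Move 5: B@(3,3) -> caps B=0 W=0
Move 6: W@(1,2) -> caps B=0 W=0
Move 7: B@(1,0) -> caps B=1 W=0
Move 8: W@(2,0) -> caps B=1 W=0
Move 9: B@(1,1) -> caps B=1 W=0
Move 10: W@(3,2) -> caps B=1 W=0
Move 11: B@(0,2) -> caps B=1 W=0

Answer: .BB.
BBW.
W..B
.WWB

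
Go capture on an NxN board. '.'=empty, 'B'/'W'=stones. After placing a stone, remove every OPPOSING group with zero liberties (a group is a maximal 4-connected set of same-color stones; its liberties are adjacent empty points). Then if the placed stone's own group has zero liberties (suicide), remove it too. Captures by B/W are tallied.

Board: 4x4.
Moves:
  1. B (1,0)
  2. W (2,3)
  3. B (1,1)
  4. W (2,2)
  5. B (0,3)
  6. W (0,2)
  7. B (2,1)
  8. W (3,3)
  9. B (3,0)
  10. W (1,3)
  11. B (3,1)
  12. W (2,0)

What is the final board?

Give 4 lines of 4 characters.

Move 1: B@(1,0) -> caps B=0 W=0
Move 2: W@(2,3) -> caps B=0 W=0
Move 3: B@(1,1) -> caps B=0 W=0
Move 4: W@(2,2) -> caps B=0 W=0
Move 5: B@(0,3) -> caps B=0 W=0
Move 6: W@(0,2) -> caps B=0 W=0
Move 7: B@(2,1) -> caps B=0 W=0
Move 8: W@(3,3) -> caps B=0 W=0
Move 9: B@(3,0) -> caps B=0 W=0
Move 10: W@(1,3) -> caps B=0 W=1
Move 11: B@(3,1) -> caps B=0 W=1
Move 12: W@(2,0) -> caps B=0 W=1

Answer: ..W.
BB.W
.BWW
BB.W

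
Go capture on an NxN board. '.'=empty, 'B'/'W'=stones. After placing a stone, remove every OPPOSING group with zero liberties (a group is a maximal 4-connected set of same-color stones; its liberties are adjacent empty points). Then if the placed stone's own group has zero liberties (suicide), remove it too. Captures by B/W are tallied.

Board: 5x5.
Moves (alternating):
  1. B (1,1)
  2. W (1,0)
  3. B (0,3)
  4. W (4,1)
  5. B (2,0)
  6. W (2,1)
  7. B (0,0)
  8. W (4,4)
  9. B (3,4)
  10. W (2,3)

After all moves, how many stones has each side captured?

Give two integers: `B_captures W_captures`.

Answer: 1 0

Derivation:
Move 1: B@(1,1) -> caps B=0 W=0
Move 2: W@(1,0) -> caps B=0 W=0
Move 3: B@(0,3) -> caps B=0 W=0
Move 4: W@(4,1) -> caps B=0 W=0
Move 5: B@(2,0) -> caps B=0 W=0
Move 6: W@(2,1) -> caps B=0 W=0
Move 7: B@(0,0) -> caps B=1 W=0
Move 8: W@(4,4) -> caps B=1 W=0
Move 9: B@(3,4) -> caps B=1 W=0
Move 10: W@(2,3) -> caps B=1 W=0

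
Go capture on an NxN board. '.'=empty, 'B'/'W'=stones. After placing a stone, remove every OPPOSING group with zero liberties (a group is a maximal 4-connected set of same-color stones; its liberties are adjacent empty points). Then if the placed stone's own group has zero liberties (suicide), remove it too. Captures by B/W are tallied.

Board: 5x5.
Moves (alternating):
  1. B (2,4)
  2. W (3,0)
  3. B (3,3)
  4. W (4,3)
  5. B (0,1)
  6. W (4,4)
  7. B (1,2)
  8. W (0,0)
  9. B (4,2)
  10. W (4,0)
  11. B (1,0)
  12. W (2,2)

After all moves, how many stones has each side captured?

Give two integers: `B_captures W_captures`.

Answer: 1 0

Derivation:
Move 1: B@(2,4) -> caps B=0 W=0
Move 2: W@(3,0) -> caps B=0 W=0
Move 3: B@(3,3) -> caps B=0 W=0
Move 4: W@(4,3) -> caps B=0 W=0
Move 5: B@(0,1) -> caps B=0 W=0
Move 6: W@(4,4) -> caps B=0 W=0
Move 7: B@(1,2) -> caps B=0 W=0
Move 8: W@(0,0) -> caps B=0 W=0
Move 9: B@(4,2) -> caps B=0 W=0
Move 10: W@(4,0) -> caps B=0 W=0
Move 11: B@(1,0) -> caps B=1 W=0
Move 12: W@(2,2) -> caps B=1 W=0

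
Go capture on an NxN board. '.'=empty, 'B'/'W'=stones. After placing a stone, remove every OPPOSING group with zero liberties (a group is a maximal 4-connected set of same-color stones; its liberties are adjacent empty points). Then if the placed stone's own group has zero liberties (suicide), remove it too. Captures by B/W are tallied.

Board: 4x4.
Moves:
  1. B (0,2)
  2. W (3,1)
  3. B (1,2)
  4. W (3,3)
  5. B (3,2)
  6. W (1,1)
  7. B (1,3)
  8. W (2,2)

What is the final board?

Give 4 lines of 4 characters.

Move 1: B@(0,2) -> caps B=0 W=0
Move 2: W@(3,1) -> caps B=0 W=0
Move 3: B@(1,2) -> caps B=0 W=0
Move 4: W@(3,3) -> caps B=0 W=0
Move 5: B@(3,2) -> caps B=0 W=0
Move 6: W@(1,1) -> caps B=0 W=0
Move 7: B@(1,3) -> caps B=0 W=0
Move 8: W@(2,2) -> caps B=0 W=1

Answer: ..B.
.WBB
..W.
.W.W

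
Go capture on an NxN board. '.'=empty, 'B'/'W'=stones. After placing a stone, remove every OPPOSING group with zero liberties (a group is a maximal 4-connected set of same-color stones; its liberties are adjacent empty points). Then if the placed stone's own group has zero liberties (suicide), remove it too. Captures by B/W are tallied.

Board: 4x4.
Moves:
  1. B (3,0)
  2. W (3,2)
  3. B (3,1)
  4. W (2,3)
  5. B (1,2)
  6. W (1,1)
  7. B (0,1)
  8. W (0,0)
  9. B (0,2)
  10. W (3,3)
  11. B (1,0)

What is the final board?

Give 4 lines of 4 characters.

Move 1: B@(3,0) -> caps B=0 W=0
Move 2: W@(3,2) -> caps B=0 W=0
Move 3: B@(3,1) -> caps B=0 W=0
Move 4: W@(2,3) -> caps B=0 W=0
Move 5: B@(1,2) -> caps B=0 W=0
Move 6: W@(1,1) -> caps B=0 W=0
Move 7: B@(0,1) -> caps B=0 W=0
Move 8: W@(0,0) -> caps B=0 W=0
Move 9: B@(0,2) -> caps B=0 W=0
Move 10: W@(3,3) -> caps B=0 W=0
Move 11: B@(1,0) -> caps B=1 W=0

Answer: .BB.
BWB.
...W
BBWW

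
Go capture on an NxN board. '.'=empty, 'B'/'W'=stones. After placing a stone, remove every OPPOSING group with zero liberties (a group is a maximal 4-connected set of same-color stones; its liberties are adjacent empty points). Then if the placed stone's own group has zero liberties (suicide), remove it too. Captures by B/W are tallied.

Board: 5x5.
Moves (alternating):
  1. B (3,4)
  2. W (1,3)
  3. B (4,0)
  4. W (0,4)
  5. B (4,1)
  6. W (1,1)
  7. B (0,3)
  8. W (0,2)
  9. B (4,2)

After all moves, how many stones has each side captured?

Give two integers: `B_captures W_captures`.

Answer: 0 1

Derivation:
Move 1: B@(3,4) -> caps B=0 W=0
Move 2: W@(1,3) -> caps B=0 W=0
Move 3: B@(4,0) -> caps B=0 W=0
Move 4: W@(0,4) -> caps B=0 W=0
Move 5: B@(4,1) -> caps B=0 W=0
Move 6: W@(1,1) -> caps B=0 W=0
Move 7: B@(0,3) -> caps B=0 W=0
Move 8: W@(0,2) -> caps B=0 W=1
Move 9: B@(4,2) -> caps B=0 W=1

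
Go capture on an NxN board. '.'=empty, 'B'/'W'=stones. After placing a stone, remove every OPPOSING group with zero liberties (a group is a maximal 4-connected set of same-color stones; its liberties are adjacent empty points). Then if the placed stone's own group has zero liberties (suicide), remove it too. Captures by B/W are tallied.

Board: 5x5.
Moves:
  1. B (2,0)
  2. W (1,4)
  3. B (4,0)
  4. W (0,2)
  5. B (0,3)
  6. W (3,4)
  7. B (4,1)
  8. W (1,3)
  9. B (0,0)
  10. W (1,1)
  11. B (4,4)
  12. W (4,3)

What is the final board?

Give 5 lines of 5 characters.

Move 1: B@(2,0) -> caps B=0 W=0
Move 2: W@(1,4) -> caps B=0 W=0
Move 3: B@(4,0) -> caps B=0 W=0
Move 4: W@(0,2) -> caps B=0 W=0
Move 5: B@(0,3) -> caps B=0 W=0
Move 6: W@(3,4) -> caps B=0 W=0
Move 7: B@(4,1) -> caps B=0 W=0
Move 8: W@(1,3) -> caps B=0 W=0
Move 9: B@(0,0) -> caps B=0 W=0
Move 10: W@(1,1) -> caps B=0 W=0
Move 11: B@(4,4) -> caps B=0 W=0
Move 12: W@(4,3) -> caps B=0 W=1

Answer: B.WB.
.W.WW
B....
....W
BB.W.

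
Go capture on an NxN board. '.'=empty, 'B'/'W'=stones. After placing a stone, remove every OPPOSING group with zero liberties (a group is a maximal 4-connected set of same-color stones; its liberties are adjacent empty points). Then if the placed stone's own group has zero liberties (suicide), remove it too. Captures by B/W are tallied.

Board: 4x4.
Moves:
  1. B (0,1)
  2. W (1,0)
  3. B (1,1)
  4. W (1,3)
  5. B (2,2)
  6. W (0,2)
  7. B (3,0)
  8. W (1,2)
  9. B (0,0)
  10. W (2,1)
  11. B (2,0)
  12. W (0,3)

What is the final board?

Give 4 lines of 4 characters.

Move 1: B@(0,1) -> caps B=0 W=0
Move 2: W@(1,0) -> caps B=0 W=0
Move 3: B@(1,1) -> caps B=0 W=0
Move 4: W@(1,3) -> caps B=0 W=0
Move 5: B@(2,2) -> caps B=0 W=0
Move 6: W@(0,2) -> caps B=0 W=0
Move 7: B@(3,0) -> caps B=0 W=0
Move 8: W@(1,2) -> caps B=0 W=0
Move 9: B@(0,0) -> caps B=0 W=0
Move 10: W@(2,1) -> caps B=0 W=3
Move 11: B@(2,0) -> caps B=0 W=3
Move 12: W@(0,3) -> caps B=0 W=3

Answer: ..WW
W.WW
BWB.
B...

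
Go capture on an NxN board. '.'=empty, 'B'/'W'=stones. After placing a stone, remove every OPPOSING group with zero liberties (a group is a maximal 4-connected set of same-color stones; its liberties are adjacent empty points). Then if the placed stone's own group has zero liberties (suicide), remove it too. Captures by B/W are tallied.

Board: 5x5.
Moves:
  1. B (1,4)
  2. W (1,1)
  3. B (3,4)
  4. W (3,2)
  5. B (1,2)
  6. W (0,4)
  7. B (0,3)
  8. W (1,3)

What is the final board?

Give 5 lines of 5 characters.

Answer: ...B.
.WBWB
.....
..W.B
.....

Derivation:
Move 1: B@(1,4) -> caps B=0 W=0
Move 2: W@(1,1) -> caps B=0 W=0
Move 3: B@(3,4) -> caps B=0 W=0
Move 4: W@(3,2) -> caps B=0 W=0
Move 5: B@(1,2) -> caps B=0 W=0
Move 6: W@(0,4) -> caps B=0 W=0
Move 7: B@(0,3) -> caps B=1 W=0
Move 8: W@(1,3) -> caps B=1 W=0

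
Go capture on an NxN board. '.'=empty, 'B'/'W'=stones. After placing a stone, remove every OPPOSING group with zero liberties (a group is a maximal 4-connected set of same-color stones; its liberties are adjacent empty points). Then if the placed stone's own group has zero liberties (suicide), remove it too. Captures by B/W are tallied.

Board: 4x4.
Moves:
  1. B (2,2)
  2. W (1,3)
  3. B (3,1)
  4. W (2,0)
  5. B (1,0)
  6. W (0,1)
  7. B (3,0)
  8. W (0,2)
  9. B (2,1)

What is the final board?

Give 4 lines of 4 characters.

Answer: .WW.
B..W
.BB.
BB..

Derivation:
Move 1: B@(2,2) -> caps B=0 W=0
Move 2: W@(1,3) -> caps B=0 W=0
Move 3: B@(3,1) -> caps B=0 W=0
Move 4: W@(2,0) -> caps B=0 W=0
Move 5: B@(1,0) -> caps B=0 W=0
Move 6: W@(0,1) -> caps B=0 W=0
Move 7: B@(3,0) -> caps B=0 W=0
Move 8: W@(0,2) -> caps B=0 W=0
Move 9: B@(2,1) -> caps B=1 W=0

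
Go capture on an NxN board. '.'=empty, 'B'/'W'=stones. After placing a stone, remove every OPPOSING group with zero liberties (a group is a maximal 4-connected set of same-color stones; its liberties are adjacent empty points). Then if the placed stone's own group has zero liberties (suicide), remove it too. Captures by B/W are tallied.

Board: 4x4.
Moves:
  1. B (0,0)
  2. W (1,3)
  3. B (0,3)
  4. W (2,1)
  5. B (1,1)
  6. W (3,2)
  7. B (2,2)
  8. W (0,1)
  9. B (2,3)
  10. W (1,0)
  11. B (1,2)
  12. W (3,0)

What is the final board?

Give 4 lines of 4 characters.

Answer: .W.B
WBB.
.WBB
W.W.

Derivation:
Move 1: B@(0,0) -> caps B=0 W=0
Move 2: W@(1,3) -> caps B=0 W=0
Move 3: B@(0,3) -> caps B=0 W=0
Move 4: W@(2,1) -> caps B=0 W=0
Move 5: B@(1,1) -> caps B=0 W=0
Move 6: W@(3,2) -> caps B=0 W=0
Move 7: B@(2,2) -> caps B=0 W=0
Move 8: W@(0,1) -> caps B=0 W=0
Move 9: B@(2,3) -> caps B=0 W=0
Move 10: W@(1,0) -> caps B=0 W=1
Move 11: B@(1,2) -> caps B=1 W=1
Move 12: W@(3,0) -> caps B=1 W=1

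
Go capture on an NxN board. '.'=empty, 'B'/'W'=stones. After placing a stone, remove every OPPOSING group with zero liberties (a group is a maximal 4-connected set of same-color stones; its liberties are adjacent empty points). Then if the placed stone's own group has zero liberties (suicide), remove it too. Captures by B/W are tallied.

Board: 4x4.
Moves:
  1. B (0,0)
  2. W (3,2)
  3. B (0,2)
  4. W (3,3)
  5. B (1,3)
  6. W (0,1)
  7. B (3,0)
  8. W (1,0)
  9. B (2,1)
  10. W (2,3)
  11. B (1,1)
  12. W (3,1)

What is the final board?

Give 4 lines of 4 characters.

Move 1: B@(0,0) -> caps B=0 W=0
Move 2: W@(3,2) -> caps B=0 W=0
Move 3: B@(0,2) -> caps B=0 W=0
Move 4: W@(3,3) -> caps B=0 W=0
Move 5: B@(1,3) -> caps B=0 W=0
Move 6: W@(0,1) -> caps B=0 W=0
Move 7: B@(3,0) -> caps B=0 W=0
Move 8: W@(1,0) -> caps B=0 W=1
Move 9: B@(2,1) -> caps B=0 W=1
Move 10: W@(2,3) -> caps B=0 W=1
Move 11: B@(1,1) -> caps B=0 W=1
Move 12: W@(3,1) -> caps B=0 W=1

Answer: .WB.
WB.B
.B.W
BWWW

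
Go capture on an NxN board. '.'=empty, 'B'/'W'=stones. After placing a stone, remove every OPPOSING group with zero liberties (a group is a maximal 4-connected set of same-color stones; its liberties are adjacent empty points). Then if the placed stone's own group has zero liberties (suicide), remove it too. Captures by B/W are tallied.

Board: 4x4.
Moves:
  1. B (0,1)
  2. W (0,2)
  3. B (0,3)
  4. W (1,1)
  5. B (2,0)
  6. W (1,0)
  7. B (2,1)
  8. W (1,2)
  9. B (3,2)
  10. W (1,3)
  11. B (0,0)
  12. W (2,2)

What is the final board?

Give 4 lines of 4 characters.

Move 1: B@(0,1) -> caps B=0 W=0
Move 2: W@(0,2) -> caps B=0 W=0
Move 3: B@(0,3) -> caps B=0 W=0
Move 4: W@(1,1) -> caps B=0 W=0
Move 5: B@(2,0) -> caps B=0 W=0
Move 6: W@(1,0) -> caps B=0 W=0
Move 7: B@(2,1) -> caps B=0 W=0
Move 8: W@(1,2) -> caps B=0 W=0
Move 9: B@(3,2) -> caps B=0 W=0
Move 10: W@(1,3) -> caps B=0 W=1
Move 11: B@(0,0) -> caps B=0 W=1
Move 12: W@(2,2) -> caps B=0 W=1

Answer: ..W.
WWWW
BBW.
..B.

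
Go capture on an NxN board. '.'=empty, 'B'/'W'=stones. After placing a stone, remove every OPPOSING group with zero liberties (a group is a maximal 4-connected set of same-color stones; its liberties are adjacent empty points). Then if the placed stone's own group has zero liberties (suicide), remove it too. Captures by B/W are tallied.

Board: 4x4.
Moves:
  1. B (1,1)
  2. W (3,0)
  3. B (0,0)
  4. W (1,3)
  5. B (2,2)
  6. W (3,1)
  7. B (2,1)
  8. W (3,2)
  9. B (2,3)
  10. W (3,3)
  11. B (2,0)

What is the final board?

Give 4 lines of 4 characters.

Move 1: B@(1,1) -> caps B=0 W=0
Move 2: W@(3,0) -> caps B=0 W=0
Move 3: B@(0,0) -> caps B=0 W=0
Move 4: W@(1,3) -> caps B=0 W=0
Move 5: B@(2,2) -> caps B=0 W=0
Move 6: W@(3,1) -> caps B=0 W=0
Move 7: B@(2,1) -> caps B=0 W=0
Move 8: W@(3,2) -> caps B=0 W=0
Move 9: B@(2,3) -> caps B=0 W=0
Move 10: W@(3,3) -> caps B=0 W=0
Move 11: B@(2,0) -> caps B=4 W=0

Answer: B...
.B.W
BBBB
....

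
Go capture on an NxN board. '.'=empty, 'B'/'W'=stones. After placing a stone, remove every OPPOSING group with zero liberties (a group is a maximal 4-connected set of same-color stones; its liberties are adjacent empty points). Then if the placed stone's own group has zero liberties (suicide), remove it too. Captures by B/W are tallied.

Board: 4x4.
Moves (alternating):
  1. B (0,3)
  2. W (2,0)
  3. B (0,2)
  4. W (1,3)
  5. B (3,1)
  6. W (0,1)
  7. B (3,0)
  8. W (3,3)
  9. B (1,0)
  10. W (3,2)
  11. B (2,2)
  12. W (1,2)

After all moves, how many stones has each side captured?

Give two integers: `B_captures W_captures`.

Answer: 0 2

Derivation:
Move 1: B@(0,3) -> caps B=0 W=0
Move 2: W@(2,0) -> caps B=0 W=0
Move 3: B@(0,2) -> caps B=0 W=0
Move 4: W@(1,3) -> caps B=0 W=0
Move 5: B@(3,1) -> caps B=0 W=0
Move 6: W@(0,1) -> caps B=0 W=0
Move 7: B@(3,0) -> caps B=0 W=0
Move 8: W@(3,3) -> caps B=0 W=0
Move 9: B@(1,0) -> caps B=0 W=0
Move 10: W@(3,2) -> caps B=0 W=0
Move 11: B@(2,2) -> caps B=0 W=0
Move 12: W@(1,2) -> caps B=0 W=2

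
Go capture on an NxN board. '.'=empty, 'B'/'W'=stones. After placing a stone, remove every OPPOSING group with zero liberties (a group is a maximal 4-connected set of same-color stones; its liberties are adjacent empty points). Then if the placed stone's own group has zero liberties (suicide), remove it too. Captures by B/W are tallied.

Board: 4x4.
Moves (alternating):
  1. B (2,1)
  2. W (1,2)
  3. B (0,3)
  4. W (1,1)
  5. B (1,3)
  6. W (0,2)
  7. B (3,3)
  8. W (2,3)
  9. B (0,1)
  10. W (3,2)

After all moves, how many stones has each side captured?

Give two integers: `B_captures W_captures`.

Move 1: B@(2,1) -> caps B=0 W=0
Move 2: W@(1,2) -> caps B=0 W=0
Move 3: B@(0,3) -> caps B=0 W=0
Move 4: W@(1,1) -> caps B=0 W=0
Move 5: B@(1,3) -> caps B=0 W=0
Move 6: W@(0,2) -> caps B=0 W=0
Move 7: B@(3,3) -> caps B=0 W=0
Move 8: W@(2,3) -> caps B=0 W=2
Move 9: B@(0,1) -> caps B=0 W=2
Move 10: W@(3,2) -> caps B=0 W=3

Answer: 0 3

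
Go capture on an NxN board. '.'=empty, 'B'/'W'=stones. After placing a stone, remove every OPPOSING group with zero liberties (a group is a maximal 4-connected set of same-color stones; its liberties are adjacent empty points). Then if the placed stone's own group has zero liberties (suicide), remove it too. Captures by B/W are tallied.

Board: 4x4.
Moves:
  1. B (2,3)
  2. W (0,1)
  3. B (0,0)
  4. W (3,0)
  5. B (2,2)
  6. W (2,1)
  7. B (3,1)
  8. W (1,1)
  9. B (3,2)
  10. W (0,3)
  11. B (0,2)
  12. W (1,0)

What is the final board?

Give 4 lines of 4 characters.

Move 1: B@(2,3) -> caps B=0 W=0
Move 2: W@(0,1) -> caps B=0 W=0
Move 3: B@(0,0) -> caps B=0 W=0
Move 4: W@(3,0) -> caps B=0 W=0
Move 5: B@(2,2) -> caps B=0 W=0
Move 6: W@(2,1) -> caps B=0 W=0
Move 7: B@(3,1) -> caps B=0 W=0
Move 8: W@(1,1) -> caps B=0 W=0
Move 9: B@(3,2) -> caps B=0 W=0
Move 10: W@(0,3) -> caps B=0 W=0
Move 11: B@(0,2) -> caps B=0 W=0
Move 12: W@(1,0) -> caps B=0 W=1

Answer: .WBW
WW..
.WBB
WBB.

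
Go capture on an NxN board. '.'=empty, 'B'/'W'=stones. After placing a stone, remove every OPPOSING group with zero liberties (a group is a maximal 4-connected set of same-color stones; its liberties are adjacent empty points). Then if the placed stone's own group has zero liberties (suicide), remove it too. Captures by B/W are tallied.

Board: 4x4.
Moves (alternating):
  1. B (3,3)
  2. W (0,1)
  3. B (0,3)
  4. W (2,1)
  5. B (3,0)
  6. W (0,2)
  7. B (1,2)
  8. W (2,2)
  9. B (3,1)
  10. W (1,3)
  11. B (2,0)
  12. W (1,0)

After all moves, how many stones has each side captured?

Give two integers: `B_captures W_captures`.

Answer: 0 1

Derivation:
Move 1: B@(3,3) -> caps B=0 W=0
Move 2: W@(0,1) -> caps B=0 W=0
Move 3: B@(0,3) -> caps B=0 W=0
Move 4: W@(2,1) -> caps B=0 W=0
Move 5: B@(3,0) -> caps B=0 W=0
Move 6: W@(0,2) -> caps B=0 W=0
Move 7: B@(1,2) -> caps B=0 W=0
Move 8: W@(2,2) -> caps B=0 W=0
Move 9: B@(3,1) -> caps B=0 W=0
Move 10: W@(1,3) -> caps B=0 W=1
Move 11: B@(2,0) -> caps B=0 W=1
Move 12: W@(1,0) -> caps B=0 W=1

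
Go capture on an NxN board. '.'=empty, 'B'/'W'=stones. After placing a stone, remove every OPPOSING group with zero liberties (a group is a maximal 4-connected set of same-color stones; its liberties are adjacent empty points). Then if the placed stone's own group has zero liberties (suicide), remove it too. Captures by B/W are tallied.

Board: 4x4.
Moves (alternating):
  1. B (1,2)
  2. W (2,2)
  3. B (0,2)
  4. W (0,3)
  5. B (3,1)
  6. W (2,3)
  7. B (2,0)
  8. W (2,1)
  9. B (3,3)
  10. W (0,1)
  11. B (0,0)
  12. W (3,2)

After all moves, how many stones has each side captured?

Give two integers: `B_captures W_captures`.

Answer: 0 1

Derivation:
Move 1: B@(1,2) -> caps B=0 W=0
Move 2: W@(2,2) -> caps B=0 W=0
Move 3: B@(0,2) -> caps B=0 W=0
Move 4: W@(0,3) -> caps B=0 W=0
Move 5: B@(3,1) -> caps B=0 W=0
Move 6: W@(2,3) -> caps B=0 W=0
Move 7: B@(2,0) -> caps B=0 W=0
Move 8: W@(2,1) -> caps B=0 W=0
Move 9: B@(3,3) -> caps B=0 W=0
Move 10: W@(0,1) -> caps B=0 W=0
Move 11: B@(0,0) -> caps B=0 W=0
Move 12: W@(3,2) -> caps B=0 W=1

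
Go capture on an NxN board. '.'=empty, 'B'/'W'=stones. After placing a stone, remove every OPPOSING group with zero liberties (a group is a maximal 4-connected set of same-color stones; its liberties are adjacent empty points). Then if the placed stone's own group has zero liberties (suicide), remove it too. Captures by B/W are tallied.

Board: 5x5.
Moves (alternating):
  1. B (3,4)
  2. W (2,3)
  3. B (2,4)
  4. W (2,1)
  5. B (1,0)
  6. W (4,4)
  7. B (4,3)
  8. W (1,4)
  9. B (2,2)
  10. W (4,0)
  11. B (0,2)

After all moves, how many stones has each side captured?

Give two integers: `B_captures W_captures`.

Answer: 1 0

Derivation:
Move 1: B@(3,4) -> caps B=0 W=0
Move 2: W@(2,3) -> caps B=0 W=0
Move 3: B@(2,4) -> caps B=0 W=0
Move 4: W@(2,1) -> caps B=0 W=0
Move 5: B@(1,0) -> caps B=0 W=0
Move 6: W@(4,4) -> caps B=0 W=0
Move 7: B@(4,3) -> caps B=1 W=0
Move 8: W@(1,4) -> caps B=1 W=0
Move 9: B@(2,2) -> caps B=1 W=0
Move 10: W@(4,0) -> caps B=1 W=0
Move 11: B@(0,2) -> caps B=1 W=0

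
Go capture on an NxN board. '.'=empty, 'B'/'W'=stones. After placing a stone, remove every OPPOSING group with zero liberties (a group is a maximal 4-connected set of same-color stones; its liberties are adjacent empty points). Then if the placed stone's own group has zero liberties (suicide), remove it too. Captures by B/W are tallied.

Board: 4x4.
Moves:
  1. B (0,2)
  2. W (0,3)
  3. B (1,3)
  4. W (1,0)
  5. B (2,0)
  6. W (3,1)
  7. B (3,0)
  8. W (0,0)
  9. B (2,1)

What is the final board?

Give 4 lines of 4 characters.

Move 1: B@(0,2) -> caps B=0 W=0
Move 2: W@(0,3) -> caps B=0 W=0
Move 3: B@(1,3) -> caps B=1 W=0
Move 4: W@(1,0) -> caps B=1 W=0
Move 5: B@(2,0) -> caps B=1 W=0
Move 6: W@(3,1) -> caps B=1 W=0
Move 7: B@(3,0) -> caps B=1 W=0
Move 8: W@(0,0) -> caps B=1 W=0
Move 9: B@(2,1) -> caps B=1 W=0

Answer: W.B.
W..B
BB..
BW..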